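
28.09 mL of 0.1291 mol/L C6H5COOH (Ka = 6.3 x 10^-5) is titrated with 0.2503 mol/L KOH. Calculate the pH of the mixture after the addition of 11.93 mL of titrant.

Initial n(C6H5COOH) = 0.1291 x 0.02809 = 0.003626 mol.
n(KOH) added = 0.2503 x 0.01193 = 0.002986 mol, converting that many moles of C6H5COOH to C6H5COO-.
Remaining n(C6H5COOH) = 0.0006403 mol; n(C6H5COO-) = 0.002986 mol.
By Henderson-Hasselbalch, pH = pKa + log([A^-]/[HA]) = 4.20 + log(0.002986/0.0006403) = 4.20 + (+0.67) = 4.87.

4.87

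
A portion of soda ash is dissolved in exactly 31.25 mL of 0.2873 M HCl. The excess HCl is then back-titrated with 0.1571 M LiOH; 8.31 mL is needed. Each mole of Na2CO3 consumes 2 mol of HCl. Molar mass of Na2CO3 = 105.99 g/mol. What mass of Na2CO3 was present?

Total n(HCl) added = 0.2873 x 0.03125 = 0.008978 mol.
n(LiOH) used = 0.1571 x 0.008310 = 0.001306 mol, which equals the excess n(HCl).
So n(HCl) consumed by the sample = 0.008978 - 0.001306 = 0.007673 mol.
n(Na2CO3) = 0.007673 / 2 = 0.003836 mol.
mass = 0.003836 mol x 105.99 g/mol = 0.407 g.

0.407 g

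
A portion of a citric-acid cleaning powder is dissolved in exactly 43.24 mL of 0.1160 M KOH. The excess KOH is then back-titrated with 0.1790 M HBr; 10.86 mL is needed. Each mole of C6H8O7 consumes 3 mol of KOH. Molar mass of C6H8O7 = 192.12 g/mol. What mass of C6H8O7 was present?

0.197 g

Total n(KOH) added = 0.1160 x 0.04324 = 0.005016 mol.
n(HBr) used = 0.1790 x 0.01086 = 0.001944 mol, which equals the excess n(KOH).
So n(KOH) consumed by the sample = 0.005016 - 0.001944 = 0.003072 mol.
n(C6H8O7) = 0.003072 / 3 = 0.001024 mol.
mass = 0.001024 mol x 192.12 g/mol = 0.197 g.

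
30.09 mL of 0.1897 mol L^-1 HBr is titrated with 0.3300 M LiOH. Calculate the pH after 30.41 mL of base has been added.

12.85

n(acid) = 0.1897 x 0.03009 = 0.005708 mol; n(LiOH) added = 0.3300 x 0.03041 = 0.01004 mol.
Base is in excess by 0.01004 - 0.005708 = 0.004327 mol in a total volume of 0.06050 L.
[OH^-] = 0.004327/0.06050 = 0.07152 M, so pOH = 1.15 and pH = 14.00 - 1.15 = 12.85.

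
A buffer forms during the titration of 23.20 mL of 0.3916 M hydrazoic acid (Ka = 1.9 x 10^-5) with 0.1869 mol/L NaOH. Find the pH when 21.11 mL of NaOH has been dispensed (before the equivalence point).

4.61

Initial n(HN3) = 0.3916 x 0.02320 = 0.009085 mol.
n(NaOH) added = 0.1869 x 0.02111 = 0.003945 mol, converting that many moles of HN3 to N3-.
Remaining n(HN3) = 0.005140 mol; n(N3-) = 0.003945 mol.
By Henderson-Hasselbalch, pH = pKa + log([A^-]/[HA]) = 4.72 + log(0.003945/0.005140) = 4.72 + (-0.11) = 4.61.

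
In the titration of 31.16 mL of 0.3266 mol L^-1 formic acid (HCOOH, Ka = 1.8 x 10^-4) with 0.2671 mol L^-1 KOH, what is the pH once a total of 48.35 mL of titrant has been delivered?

n(acid) = 0.3266 x 0.03116 = 0.01018 mol; n(KOH) added = 0.2671 x 0.04835 = 0.01291 mol.
Base is in excess by 0.01291 - 0.01018 = 0.002737 mol in a total volume of 0.07951 L.
[OH^-] = 0.002737/0.07951 = 0.03443 M, so pOH = 1.46 and pH = 14.00 - 1.46 = 12.54.

12.54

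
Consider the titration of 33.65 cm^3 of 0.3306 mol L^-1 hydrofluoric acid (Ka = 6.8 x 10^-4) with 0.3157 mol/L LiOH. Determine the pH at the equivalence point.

n(HF) = 0.3306 x 0.03365 = 0.01112 mol; V(LiOH) at equivalence = 0.01112/0.3157 = 0.03524 L.
At equivalence all the acid is converted to F-; total volume = 0.03365 + 0.03524 = 0.06889 L, so [F-] = 0.01112/0.06889 = 0.1615 M.
Kb = Kw/Ka = 1.0e-14 / 6.8 x 10^-4 = 1.47e-11.
[OH^-] = sqrt(Kb x [F-]) = sqrt(1.47e-11 x 0.1615) = 1.54e-6 M.
pOH = 5.81, so pH = 14.00 - 5.81 = 8.19.

8.19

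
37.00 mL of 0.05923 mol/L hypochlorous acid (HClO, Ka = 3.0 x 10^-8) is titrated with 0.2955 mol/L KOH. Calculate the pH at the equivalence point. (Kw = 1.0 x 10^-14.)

n(HClO) = 0.05923 x 0.03700 = 0.002192 mol; V(KOH) at equivalence = 0.002192/0.2955 = 0.007416 L.
At equivalence all the acid is converted to ClO-; total volume = 0.03700 + 0.007416 = 0.04442 L, so [ClO-] = 0.002192/0.04442 = 0.04934 M.
Kb = Kw/Ka = 1.0e-14 / 3.0 x 10^-8 = 3.33e-7.
[OH^-] = sqrt(Kb x [ClO-]) = sqrt(3.33e-7 x 0.04934) = 0.000128 M.
pOH = 3.89, so pH = 14.00 - 3.89 = 10.11.

10.11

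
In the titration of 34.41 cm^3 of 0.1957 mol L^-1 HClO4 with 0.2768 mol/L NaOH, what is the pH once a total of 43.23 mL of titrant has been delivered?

n(acid) = 0.1957 x 0.03441 = 0.006734 mol; n(NaOH) added = 0.2768 x 0.04323 = 0.01197 mol.
Base is in excess by 0.01197 - 0.006734 = 0.005232 mol in a total volume of 0.07764 L.
[OH^-] = 0.005232/0.07764 = 0.06739 M, so pOH = 1.17 and pH = 14.00 - 1.17 = 12.83.

12.83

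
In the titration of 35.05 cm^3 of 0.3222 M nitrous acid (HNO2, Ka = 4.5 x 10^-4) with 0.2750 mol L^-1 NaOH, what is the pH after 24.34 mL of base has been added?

3.51

Initial n(HNO2) = 0.3222 x 0.03505 = 0.01129 mol.
n(NaOH) added = 0.2750 x 0.02434 = 0.006693 mol, converting that many moles of HNO2 to NO2-.
Remaining n(HNO2) = 0.004600 mol; n(NO2-) = 0.006693 mol.
By Henderson-Hasselbalch, pH = pKa + log([A^-]/[HA]) = 3.35 + log(0.006693/0.004600) = 3.35 + (+0.16) = 3.51.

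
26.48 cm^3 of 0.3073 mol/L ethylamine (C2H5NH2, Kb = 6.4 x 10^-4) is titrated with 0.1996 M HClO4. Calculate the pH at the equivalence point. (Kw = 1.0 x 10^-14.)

n(C2H5NH2) = 0.3073 x 0.02648 = 0.008137 mol; V(HClO4) at equivalence = 0.008137/0.1996 = 0.04077 L.
At equivalence the base is fully converted to C2H5NH3+; total volume = 0.06725 L, so [C2H5NH3+] = 0.008137/0.06725 = 0.1210 M.
Ka(C2H5NH3+) = Kw/Kb = 1.0e-14 / 6.4 x 10^-4 = 1.56e-11.
[H^+] = sqrt(Ka x [C2H5NH3+]) = sqrt(1.56e-11 x 0.1210) = 1.38e-6 M.
pH = -log(1.38e-6) = 5.86.

5.86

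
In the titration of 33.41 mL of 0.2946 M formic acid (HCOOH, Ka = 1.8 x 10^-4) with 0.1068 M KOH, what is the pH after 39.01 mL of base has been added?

3.61

Initial n(HCOOH) = 0.2946 x 0.03341 = 0.009843 mol.
n(KOH) added = 0.1068 x 0.03901 = 0.004166 mol, converting that many moles of HCOOH to HCOO-.
Remaining n(HCOOH) = 0.005676 mol; n(HCOO-) = 0.004166 mol.
By Henderson-Hasselbalch, pH = pKa + log([A^-]/[HA]) = 3.74 + log(0.004166/0.005676) = 3.74 + (-0.13) = 3.61.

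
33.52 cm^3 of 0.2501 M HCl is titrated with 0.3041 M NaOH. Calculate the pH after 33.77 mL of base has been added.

n(acid) = 0.2501 x 0.03352 = 0.008383 mol; n(NaOH) added = 0.3041 x 0.03377 = 0.01027 mol.
Base is in excess by 0.01027 - 0.008383 = 0.001886 mol in a total volume of 0.06729 L.
[OH^-] = 0.001886/0.06729 = 0.02803 M, so pOH = 1.55 and pH = 14.00 - 1.55 = 12.45.

12.45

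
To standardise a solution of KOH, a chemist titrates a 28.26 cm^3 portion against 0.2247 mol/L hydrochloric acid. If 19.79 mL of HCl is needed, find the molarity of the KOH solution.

n(HCl) delivered = 0.2247 x 0.01979 = 0.004447 mol.
For a 1:1 reaction, n(KOH) = 0.004447 mol.
[KOH] = 0.004447 mol / 0.02826 L = 0.157 M.

0.157 M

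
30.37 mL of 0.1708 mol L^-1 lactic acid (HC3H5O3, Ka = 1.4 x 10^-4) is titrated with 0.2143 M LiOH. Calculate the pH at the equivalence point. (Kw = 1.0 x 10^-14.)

8.42

n(HC3H5O3) = 0.1708 x 0.03037 = 0.005187 mol; V(LiOH) at equivalence = 0.005187/0.2143 = 0.02421 L.
At equivalence all the acid is converted to C3H5O3-; total volume = 0.03037 + 0.02421 = 0.05458 L, so [C3H5O3-] = 0.005187/0.05458 = 0.09505 M.
Kb = Kw/Ka = 1.0e-14 / 1.4 x 10^-4 = 7.14e-11.
[OH^-] = sqrt(Kb x [C3H5O3-]) = sqrt(7.14e-11 x 0.09505) = 2.61e-6 M.
pOH = 5.58, so pH = 14.00 - 5.58 = 8.42.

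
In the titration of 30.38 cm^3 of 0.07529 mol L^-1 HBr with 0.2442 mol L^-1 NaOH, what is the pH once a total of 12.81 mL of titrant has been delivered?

n(acid) = 0.07529 x 0.03038 = 0.002287 mol; n(NaOH) added = 0.2442 x 0.01281 = 0.003128 mol.
Base is in excess by 0.003128 - 0.002287 = 0.0008409 mol in a total volume of 0.04319 L.
[OH^-] = 0.0008409/0.04319 = 0.01947 M, so pOH = 1.71 and pH = 14.00 - 1.71 = 12.29.

12.29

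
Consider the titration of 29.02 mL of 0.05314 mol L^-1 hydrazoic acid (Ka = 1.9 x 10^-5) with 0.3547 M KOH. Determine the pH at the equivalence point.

8.69

n(HN3) = 0.05314 x 0.02902 = 0.001542 mol; V(KOH) at equivalence = 0.001542/0.3547 = 0.004348 L.
At equivalence all the acid is converted to N3-; total volume = 0.02902 + 0.004348 = 0.03337 L, so [N3-] = 0.001542/0.03337 = 0.04622 M.
Kb = Kw/Ka = 1.0e-14 / 1.9 x 10^-5 = 5.26e-10.
[OH^-] = sqrt(Kb x [N3-]) = sqrt(5.26e-10 x 0.04622) = 4.93e-6 M.
pOH = 5.31, so pH = 14.00 - 5.31 = 8.69.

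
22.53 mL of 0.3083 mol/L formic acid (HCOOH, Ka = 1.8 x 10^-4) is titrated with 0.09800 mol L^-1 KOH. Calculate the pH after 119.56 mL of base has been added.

12.53

n(acid) = 0.3083 x 0.02253 = 0.006946 mol; n(KOH) added = 0.09800 x 0.1196 = 0.01172 mol.
Base is in excess by 0.01172 - 0.006946 = 0.004771 mol in a total volume of 0.1421 L.
[OH^-] = 0.004771/0.1421 = 0.03358 M, so pOH = 1.47 and pH = 14.00 - 1.47 = 12.53.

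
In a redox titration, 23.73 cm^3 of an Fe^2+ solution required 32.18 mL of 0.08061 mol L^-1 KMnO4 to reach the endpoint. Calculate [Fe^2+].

n(KMnO4) = 0.08061 x 0.03218 = 0.002594 mol.
From the balanced equation, 1 mol KMnO4 reacts with 5 mol Fe^2+, so n(Fe^2+) = 0.002594 x 5/1 = 0.01297 mol.
[Fe^2+] = 0.01297 / 0.02373 L = 0.547 M.

0.547 M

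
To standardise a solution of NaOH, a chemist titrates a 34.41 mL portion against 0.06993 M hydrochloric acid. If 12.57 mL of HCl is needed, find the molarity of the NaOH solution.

0.0255 M

n(HCl) delivered = 0.06993 x 0.01257 = 0.0008790 mol.
For a 1:1 reaction, n(NaOH) = 0.0008790 mol.
[NaOH] = 0.0008790 mol / 0.03441 L = 0.0255 M.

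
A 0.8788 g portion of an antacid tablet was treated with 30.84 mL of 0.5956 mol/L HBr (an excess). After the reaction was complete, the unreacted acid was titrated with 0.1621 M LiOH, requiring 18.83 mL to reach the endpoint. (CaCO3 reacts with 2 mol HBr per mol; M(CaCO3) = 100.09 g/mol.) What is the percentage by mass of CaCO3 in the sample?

87.2%

Total n(HBr) added = 0.5956 x 0.03084 = 0.01837 mol.
n(LiOH) used = 0.1621 x 0.01883 = 0.003052 mol, which equals the excess n(HBr).
So n(HBr) consumed by the sample = 0.01837 - 0.003052 = 0.01532 mol.
n(CaCO3) = 0.01532 / 2 = 0.007658 mol.
mass CaCO3 = 0.007658 x 100.09 = 0.7665 g, so %CaCO3 = 0.7665/0.8788 x 100 = 87.2%.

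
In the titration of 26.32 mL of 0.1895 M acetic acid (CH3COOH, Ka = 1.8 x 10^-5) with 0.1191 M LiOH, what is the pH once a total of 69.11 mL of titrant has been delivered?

12.53

n(acid) = 0.1895 x 0.02632 = 0.004988 mol; n(LiOH) added = 0.1191 x 0.06911 = 0.008231 mol.
Base is in excess by 0.008231 - 0.004988 = 0.003243 mol in a total volume of 0.09543 L.
[OH^-] = 0.003243/0.09543 = 0.03399 M, so pOH = 1.47 and pH = 14.00 - 1.47 = 12.53.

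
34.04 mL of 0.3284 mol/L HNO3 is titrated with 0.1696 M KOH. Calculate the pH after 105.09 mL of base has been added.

12.68

n(acid) = 0.3284 x 0.03404 = 0.01118 mol; n(KOH) added = 0.1696 x 0.1051 = 0.01782 mol.
Base is in excess by 0.01782 - 0.01118 = 0.006645 mol in a total volume of 0.1391 L.
[OH^-] = 0.006645/0.1391 = 0.04776 M, so pOH = 1.32 and pH = 14.00 - 1.32 = 12.68.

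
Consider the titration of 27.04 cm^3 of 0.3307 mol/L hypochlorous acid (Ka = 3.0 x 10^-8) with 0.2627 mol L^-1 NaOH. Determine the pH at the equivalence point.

n(HClO) = 0.3307 x 0.02704 = 0.008942 mol; V(NaOH) at equivalence = 0.008942/0.2627 = 0.03404 L.
At equivalence all the acid is converted to ClO-; total volume = 0.02704 + 0.03404 = 0.06108 L, so [ClO-] = 0.008942/0.06108 = 0.1464 M.
Kb = Kw/Ka = 1.0e-14 / 3.0 x 10^-8 = 3.33e-7.
[OH^-] = sqrt(Kb x [ClO-]) = sqrt(3.33e-7 x 0.1464) = 0.000221 M.
pOH = 3.66, so pH = 14.00 - 3.66 = 10.34.

10.34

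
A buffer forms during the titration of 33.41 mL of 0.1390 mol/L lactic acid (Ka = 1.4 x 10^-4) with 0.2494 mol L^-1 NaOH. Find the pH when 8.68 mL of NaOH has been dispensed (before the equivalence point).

Initial n(HC3H5O3) = 0.1390 x 0.03341 = 0.004644 mol.
n(NaOH) added = 0.2494 x 0.008680 = 0.002165 mol, converting that many moles of HC3H5O3 to C3H5O3-.
Remaining n(HC3H5O3) = 0.002479 mol; n(C3H5O3-) = 0.002165 mol.
By Henderson-Hasselbalch, pH = pKa + log([A^-]/[HA]) = 3.85 + log(0.002165/0.002479) = 3.85 + (-0.06) = 3.79.

3.79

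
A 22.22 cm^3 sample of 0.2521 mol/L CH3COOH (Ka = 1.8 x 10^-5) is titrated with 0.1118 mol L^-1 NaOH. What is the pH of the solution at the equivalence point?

n(CH3COOH) = 0.2521 x 0.02222 = 0.005602 mol; V(NaOH) at equivalence = 0.005602/0.1118 = 0.05010 L.
At equivalence all the acid is converted to CH3COO-; total volume = 0.02222 + 0.05010 = 0.07232 L, so [CH3COO-] = 0.005602/0.07232 = 0.07745 M.
Kb = Kw/Ka = 1.0e-14 / 1.8 x 10^-5 = 5.56e-10.
[OH^-] = sqrt(Kb x [CH3COO-]) = sqrt(5.56e-10 x 0.07745) = 6.56e-6 M.
pOH = 5.18, so pH = 14.00 - 5.18 = 8.82.

8.82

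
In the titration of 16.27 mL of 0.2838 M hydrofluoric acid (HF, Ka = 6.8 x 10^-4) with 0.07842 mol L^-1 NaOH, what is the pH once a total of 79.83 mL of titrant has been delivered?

12.23

n(acid) = 0.2838 x 0.01627 = 0.004617 mol; n(NaOH) added = 0.07842 x 0.07983 = 0.006260 mol.
Base is in excess by 0.006260 - 0.004617 = 0.001643 mol in a total volume of 0.09610 L.
[OH^-] = 0.001643/0.09610 = 0.01710 M, so pOH = 1.77 and pH = 14.00 - 1.77 = 12.23.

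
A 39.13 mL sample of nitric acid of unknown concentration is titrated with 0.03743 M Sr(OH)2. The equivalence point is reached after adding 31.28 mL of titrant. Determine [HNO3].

n(Sr(OH)2) delivered = 0.03743 x 0.03128 = 0.001171 mol.
The reaction is 2 HNO3 + 1 Sr(OH)2, so n(HNO3) = 0.001171 x 2/1 = 0.002342 mol.
[HNO3] = 0.002342 mol / 0.03913 L = 0.0598 M.

0.0598 M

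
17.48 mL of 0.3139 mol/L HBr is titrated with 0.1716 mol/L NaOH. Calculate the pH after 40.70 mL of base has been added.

n(acid) = 0.3139 x 0.01748 = 0.005487 mol; n(NaOH) added = 0.1716 x 0.04070 = 0.006984 mol.
Base is in excess by 0.006984 - 0.005487 = 0.001497 mol in a total volume of 0.05818 L.
[OH^-] = 0.001497/0.05818 = 0.02573 M, so pOH = 1.59 and pH = 14.00 - 1.59 = 12.41.

12.41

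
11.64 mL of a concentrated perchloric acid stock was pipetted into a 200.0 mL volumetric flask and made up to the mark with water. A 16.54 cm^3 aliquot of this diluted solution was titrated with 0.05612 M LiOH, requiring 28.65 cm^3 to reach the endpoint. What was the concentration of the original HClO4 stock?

1.67 M

n(LiOH) = 0.05612 x 0.02865 = 0.001608 mol.
n(HClO4) in the aliquot = 0.001608 mol.
[diluted HClO4] = 0.001608 / 0.01654 = 0.09721 M.
Dilution factor = 200.0/11.64 = 17.18, so [stock] = 0.09721 x 17.18 = 1.67 M.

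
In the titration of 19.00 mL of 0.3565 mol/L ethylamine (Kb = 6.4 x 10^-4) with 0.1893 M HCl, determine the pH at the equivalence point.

5.86

n(C2H5NH2) = 0.3565 x 0.01900 = 0.006773 mol; V(HCl) at equivalence = 0.006773/0.1893 = 0.03578 L.
At equivalence the base is fully converted to C2H5NH3+; total volume = 0.05478 L, so [C2H5NH3+] = 0.006773/0.05478 = 0.1236 M.
Ka(C2H5NH3+) = Kw/Kb = 1.0e-14 / 6.4 x 10^-4 = 1.56e-11.
[H^+] = sqrt(Ka x [C2H5NH3+]) = sqrt(1.56e-11 x 0.1236) = 1.39e-6 M.
pH = -log(1.39e-6) = 5.86.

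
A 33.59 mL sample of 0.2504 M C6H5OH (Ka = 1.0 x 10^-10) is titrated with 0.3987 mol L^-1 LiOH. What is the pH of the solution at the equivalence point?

n(C6H5OH) = 0.2504 x 0.03359 = 0.008411 mol; V(LiOH) at equivalence = 0.008411/0.3987 = 0.02110 L.
At equivalence all the acid is converted to C6H5O-; total volume = 0.03359 + 0.02110 = 0.05469 L, so [C6H5O-] = 0.008411/0.05469 = 0.1538 M.
Kb = Kw/Ka = 1.0e-14 / 1.0 x 10^-10 = 0.000100.
[OH^-] = sqrt(Kb x [C6H5O-]) = sqrt(0.000100 x 0.1538) = 0.00392 M.
pOH = 2.41, so pH = 14.00 - 2.41 = 11.59.

11.59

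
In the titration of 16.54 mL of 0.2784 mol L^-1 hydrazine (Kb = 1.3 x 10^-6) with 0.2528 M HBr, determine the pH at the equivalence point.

4.50

n(N2H4) = 0.2784 x 0.01654 = 0.004605 mol; V(HBr) at equivalence = 0.004605/0.2528 = 0.01821 L.
At equivalence the base is fully converted to N2H5+; total volume = 0.03475 L, so [N2H5+] = 0.004605/0.03475 = 0.1325 M.
Ka(N2H5+) = Kw/Kb = 1.0e-14 / 1.3 x 10^-6 = 7.69e-9.
[H^+] = sqrt(Ka x [N2H5+]) = sqrt(7.69e-9 x 0.1325) = 3.19e-5 M.
pH = -log(3.19e-5) = 4.50.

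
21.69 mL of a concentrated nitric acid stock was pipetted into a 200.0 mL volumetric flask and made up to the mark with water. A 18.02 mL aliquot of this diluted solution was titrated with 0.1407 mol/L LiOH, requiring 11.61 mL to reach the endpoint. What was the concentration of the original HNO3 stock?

n(LiOH) = 0.1407 x 0.01161 = 0.001634 mol.
n(HNO3) in the aliquot = 0.001634 mol.
[diluted HNO3] = 0.001634 / 0.01802 = 0.09065 M.
Dilution factor = 200.0/21.69 = 9.221, so [stock] = 0.09065 x 9.221 = 0.836 M.

0.836 M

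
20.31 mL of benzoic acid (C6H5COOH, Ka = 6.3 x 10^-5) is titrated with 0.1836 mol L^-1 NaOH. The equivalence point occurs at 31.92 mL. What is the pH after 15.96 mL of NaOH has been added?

4.20

15.96 mL is exactly half the equivalence volume (31.92/2), i.e. the half-equivalence point.
There, n(HA) = n(A^-), so pH = pKa = -log(6.3 x 10^-5) = 4.20.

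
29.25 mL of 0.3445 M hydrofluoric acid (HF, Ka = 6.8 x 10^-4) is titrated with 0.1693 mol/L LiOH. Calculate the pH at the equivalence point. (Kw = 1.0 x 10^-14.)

n(HF) = 0.3445 x 0.02925 = 0.01008 mol; V(LiOH) at equivalence = 0.01008/0.1693 = 0.05952 L.
At equivalence all the acid is converted to F-; total volume = 0.02925 + 0.05952 = 0.08877 L, so [F-] = 0.01008/0.08877 = 0.1135 M.
Kb = Kw/Ka = 1.0e-14 / 6.8 x 10^-4 = 1.47e-11.
[OH^-] = sqrt(Kb x [F-]) = sqrt(1.47e-11 x 0.1135) = 1.29e-6 M.
pOH = 5.89, so pH = 14.00 - 5.89 = 8.11.

8.11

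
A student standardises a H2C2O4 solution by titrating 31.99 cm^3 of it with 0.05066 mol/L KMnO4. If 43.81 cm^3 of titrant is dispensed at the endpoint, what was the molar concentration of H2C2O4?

0.173 M

n(KMnO4) = 0.05066 x 0.04381 = 0.002219 mol.
From the balanced equation, 2 mol KMnO4 reacts with 5 mol H2C2O4, so n(H2C2O4) = 0.002219 x 5/2 = 0.005549 mol.
[H2C2O4] = 0.005549 / 0.03199 L = 0.173 M.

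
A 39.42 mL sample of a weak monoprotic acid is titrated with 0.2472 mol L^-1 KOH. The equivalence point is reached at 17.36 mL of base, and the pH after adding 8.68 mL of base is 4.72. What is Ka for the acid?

8.68 mL is half of the equivalence volume, so this is the half-equivalence point where [HA] = [A^-].
At half-equivalence pH = pKa, so pKa = 4.72.
Ka = 10^(-4.72) = 1.9 x 10^-5.

1.9 x 10^-5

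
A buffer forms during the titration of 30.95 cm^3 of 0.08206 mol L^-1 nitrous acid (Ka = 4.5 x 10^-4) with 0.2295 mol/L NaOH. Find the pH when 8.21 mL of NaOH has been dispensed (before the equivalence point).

Initial n(HNO2) = 0.08206 x 0.03095 = 0.002540 mol.
n(NaOH) added = 0.2295 x 0.008210 = 0.001884 mol, converting that many moles of HNO2 to NO2-.
Remaining n(HNO2) = 0.0006556 mol; n(NO2-) = 0.001884 mol.
By Henderson-Hasselbalch, pH = pKa + log([A^-]/[HA]) = 3.35 + log(0.001884/0.0006556) = 3.35 + (+0.46) = 3.81.

3.81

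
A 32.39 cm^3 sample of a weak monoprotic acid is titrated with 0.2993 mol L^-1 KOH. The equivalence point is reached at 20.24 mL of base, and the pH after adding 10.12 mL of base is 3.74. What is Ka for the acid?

1.8 x 10^-4

10.12 mL is half of the equivalence volume, so this is the half-equivalence point where [HA] = [A^-].
At half-equivalence pH = pKa, so pKa = 3.74.
Ka = 10^(-3.74) = 1.8 x 10^-4.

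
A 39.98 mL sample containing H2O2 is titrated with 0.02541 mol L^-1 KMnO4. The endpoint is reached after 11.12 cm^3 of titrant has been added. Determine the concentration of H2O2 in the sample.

n(KMnO4) = 0.02541 x 0.01112 = 0.0002826 mol.
From the balanced equation, 2 mol KMnO4 reacts with 5 mol H2O2, so n(H2O2) = 0.0002826 x 5/2 = 0.0007064 mol.
[H2O2] = 0.0007064 / 0.03998 L = 0.0177 M.

0.0177 M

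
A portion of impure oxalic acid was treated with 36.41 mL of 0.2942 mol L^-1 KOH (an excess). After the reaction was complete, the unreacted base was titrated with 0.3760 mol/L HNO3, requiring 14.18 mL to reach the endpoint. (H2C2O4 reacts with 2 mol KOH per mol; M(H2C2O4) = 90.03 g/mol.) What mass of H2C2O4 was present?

0.242 g

Total n(KOH) added = 0.2942 x 0.03641 = 0.01071 mol.
n(HNO3) used = 0.3760 x 0.01418 = 0.005332 mol, which equals the excess n(KOH).
So n(KOH) consumed by the sample = 0.01071 - 0.005332 = 0.005380 mol.
n(H2C2O4) = 0.005380 / 2 = 0.002690 mol.
mass = 0.002690 mol x 90.03 g/mol = 0.242 g.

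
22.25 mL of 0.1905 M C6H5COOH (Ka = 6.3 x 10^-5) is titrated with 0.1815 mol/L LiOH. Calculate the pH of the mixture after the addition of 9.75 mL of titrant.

4.06

Initial n(C6H5COOH) = 0.1905 x 0.02225 = 0.004239 mol.
n(LiOH) added = 0.1815 x 0.009750 = 0.001770 mol, converting that many moles of C6H5COOH to C6H5COO-.
Remaining n(C6H5COOH) = 0.002469 mol; n(C6H5COO-) = 0.001770 mol.
By Henderson-Hasselbalch, pH = pKa + log([A^-]/[HA]) = 4.20 + log(0.001770/0.002469) = 4.20 + (-0.14) = 4.06.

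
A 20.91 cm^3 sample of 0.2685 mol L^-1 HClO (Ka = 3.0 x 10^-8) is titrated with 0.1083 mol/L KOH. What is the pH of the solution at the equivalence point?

10.21

n(HClO) = 0.2685 x 0.02091 = 0.005614 mol; V(KOH) at equivalence = 0.005614/0.1083 = 0.05184 L.
At equivalence all the acid is converted to ClO-; total volume = 0.02091 + 0.05184 = 0.07275 L, so [ClO-] = 0.005614/0.07275 = 0.07717 M.
Kb = Kw/Ka = 1.0e-14 / 3.0 x 10^-8 = 3.33e-7.
[OH^-] = sqrt(Kb x [ClO-]) = sqrt(3.33e-7 x 0.07717) = 0.000160 M.
pOH = 3.79, so pH = 14.00 - 3.79 = 10.21.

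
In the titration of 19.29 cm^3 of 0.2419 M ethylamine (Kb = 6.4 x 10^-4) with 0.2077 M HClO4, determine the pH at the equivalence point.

n(C2H5NH2) = 0.2419 x 0.01929 = 0.004666 mol; V(HClO4) at equivalence = 0.004666/0.2077 = 0.02247 L.
At equivalence the base is fully converted to C2H5NH3+; total volume = 0.04176 L, so [C2H5NH3+] = 0.004666/0.04176 = 0.1117 M.
Ka(C2H5NH3+) = Kw/Kb = 1.0e-14 / 6.4 x 10^-4 = 1.56e-11.
[H^+] = sqrt(Ka x [C2H5NH3+]) = sqrt(1.56e-11 x 0.1117) = 1.32e-6 M.
pH = -log(1.32e-6) = 5.88.

5.88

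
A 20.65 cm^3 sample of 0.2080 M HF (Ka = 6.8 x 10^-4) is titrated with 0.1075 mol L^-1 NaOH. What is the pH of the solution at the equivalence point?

8.01

n(HF) = 0.2080 x 0.02065 = 0.004295 mol; V(NaOH) at equivalence = 0.004295/0.1075 = 0.03996 L.
At equivalence all the acid is converted to F-; total volume = 0.02065 + 0.03996 = 0.06061 L, so [F-] = 0.004295/0.06061 = 0.07087 M.
Kb = Kw/Ka = 1.0e-14 / 6.8 x 10^-4 = 1.47e-11.
[OH^-] = sqrt(Kb x [F-]) = sqrt(1.47e-11 x 0.07087) = 1.02e-6 M.
pOH = 5.99, so pH = 14.00 - 5.99 = 8.01.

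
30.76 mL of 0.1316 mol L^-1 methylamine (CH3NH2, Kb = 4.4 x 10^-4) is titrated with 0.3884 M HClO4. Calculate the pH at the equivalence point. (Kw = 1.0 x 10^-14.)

5.83

n(CH3NH2) = 0.1316 x 0.03076 = 0.004048 mol; V(HClO4) at equivalence = 0.004048/0.3884 = 0.01042 L.
At equivalence the base is fully converted to CH3NH3+; total volume = 0.04118 L, so [CH3NH3+] = 0.004048/0.04118 = 0.09830 M.
Ka(CH3NH3+) = Kw/Kb = 1.0e-14 / 4.4 x 10^-4 = 2.27e-11.
[H^+] = sqrt(Ka x [CH3NH3+]) = sqrt(2.27e-11 x 0.09830) = 1.49e-6 M.
pH = -log(1.49e-6) = 5.83.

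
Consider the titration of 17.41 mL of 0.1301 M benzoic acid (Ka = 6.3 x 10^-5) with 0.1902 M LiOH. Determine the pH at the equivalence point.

n(C6H5COOH) = 0.1301 x 0.01741 = 0.002265 mol; V(LiOH) at equivalence = 0.002265/0.1902 = 0.01191 L.
At equivalence all the acid is converted to C6H5COO-; total volume = 0.01741 + 0.01191 = 0.02932 L, so [C6H5COO-] = 0.002265/0.02932 = 0.07726 M.
Kb = Kw/Ka = 1.0e-14 / 6.3 x 10^-5 = 1.59e-10.
[OH^-] = sqrt(Kb x [C6H5COO-]) = sqrt(1.59e-10 x 0.07726) = 3.50e-6 M.
pOH = 5.46, so pH = 14.00 - 5.46 = 8.54.

8.54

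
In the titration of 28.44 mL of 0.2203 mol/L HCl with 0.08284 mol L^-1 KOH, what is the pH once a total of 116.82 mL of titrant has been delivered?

n(acid) = 0.2203 x 0.02844 = 0.006265 mol; n(KOH) added = 0.08284 x 0.1168 = 0.009677 mol.
Base is in excess by 0.009677 - 0.006265 = 0.003412 mol in a total volume of 0.1453 L.
[OH^-] = 0.003412/0.1453 = 0.02349 M, so pOH = 1.63 and pH = 14.00 - 1.63 = 12.37.

12.37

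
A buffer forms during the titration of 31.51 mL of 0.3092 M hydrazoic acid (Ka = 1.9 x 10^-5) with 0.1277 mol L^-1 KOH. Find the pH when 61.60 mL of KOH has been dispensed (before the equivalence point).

5.34

Initial n(HN3) = 0.3092 x 0.03151 = 0.009743 mol.
n(KOH) added = 0.1277 x 0.06160 = 0.007866 mol, converting that many moles of HN3 to N3-.
Remaining n(HN3) = 0.001877 mol; n(N3-) = 0.007866 mol.
By Henderson-Hasselbalch, pH = pKa + log([A^-]/[HA]) = 4.72 + log(0.007866/0.001877) = 4.72 + (+0.62) = 5.34.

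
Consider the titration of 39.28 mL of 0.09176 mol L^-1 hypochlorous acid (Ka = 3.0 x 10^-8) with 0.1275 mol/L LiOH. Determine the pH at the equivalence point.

n(HClO) = 0.09176 x 0.03928 = 0.003604 mol; V(LiOH) at equivalence = 0.003604/0.1275 = 0.02827 L.
At equivalence all the acid is converted to ClO-; total volume = 0.03928 + 0.02827 = 0.06755 L, so [ClO-] = 0.003604/0.06755 = 0.05336 M.
Kb = Kw/Ka = 1.0e-14 / 3.0 x 10^-8 = 3.33e-7.
[OH^-] = sqrt(Kb x [ClO-]) = sqrt(3.33e-7 x 0.05336) = 0.000133 M.
pOH = 3.87, so pH = 14.00 - 3.87 = 10.13.

10.13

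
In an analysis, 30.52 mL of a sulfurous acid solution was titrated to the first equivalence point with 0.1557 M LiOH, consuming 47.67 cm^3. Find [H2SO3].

0.243 M

n(LiOH) = 0.1557 x 0.04767 = 0.007422 mol.
At the first equivalence point, 1 mol OH^- react per mol H2SO3, so n(H2SO3) = 0.007422 / 1 = 0.007422 mol.
[H2SO3] = 0.007422 / 0.03052 L = 0.243 M.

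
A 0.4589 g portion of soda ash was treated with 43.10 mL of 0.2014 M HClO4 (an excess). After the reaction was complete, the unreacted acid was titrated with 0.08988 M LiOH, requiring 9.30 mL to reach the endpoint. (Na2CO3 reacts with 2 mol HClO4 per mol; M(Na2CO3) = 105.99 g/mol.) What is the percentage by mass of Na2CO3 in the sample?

Total n(HClO4) added = 0.2014 x 0.04310 = 0.008680 mol.
n(LiOH) used = 0.08988 x 0.009300 = 0.0008359 mol, which equals the excess n(HClO4).
So n(HClO4) consumed by the sample = 0.008680 - 0.0008359 = 0.007844 mol.
n(Na2CO3) = 0.007844 / 2 = 0.003922 mol.
mass Na2CO3 = 0.003922 x 105.99 = 0.4157 g, so %Na2CO3 = 0.4157/0.4589 x 100 = 90.6%.

90.6%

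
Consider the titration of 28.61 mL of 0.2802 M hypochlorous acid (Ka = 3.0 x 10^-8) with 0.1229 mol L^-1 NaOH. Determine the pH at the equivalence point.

10.23

n(HClO) = 0.2802 x 0.02861 = 0.008017 mol; V(NaOH) at equivalence = 0.008017/0.1229 = 0.06523 L.
At equivalence all the acid is converted to ClO-; total volume = 0.02861 + 0.06523 = 0.09384 L, so [ClO-] = 0.008017/0.09384 = 0.08543 M.
Kb = Kw/Ka = 1.0e-14 / 3.0 x 10^-8 = 3.33e-7.
[OH^-] = sqrt(Kb x [ClO-]) = sqrt(3.33e-7 x 0.08543) = 0.000169 M.
pOH = 3.77, so pH = 14.00 - 3.77 = 10.23.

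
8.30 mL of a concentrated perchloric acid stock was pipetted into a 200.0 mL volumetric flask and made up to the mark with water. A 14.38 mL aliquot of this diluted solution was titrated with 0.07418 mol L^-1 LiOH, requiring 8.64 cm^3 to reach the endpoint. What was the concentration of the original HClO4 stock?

1.07 M

n(LiOH) = 0.07418 x 0.008640 = 0.0006409 mol.
n(HClO4) in the aliquot = 0.0006409 mol.
[diluted HClO4] = 0.0006409 / 0.01438 = 0.04457 M.
Dilution factor = 200.0/8.300 = 24.10, so [stock] = 0.04457 x 24.10 = 1.07 M.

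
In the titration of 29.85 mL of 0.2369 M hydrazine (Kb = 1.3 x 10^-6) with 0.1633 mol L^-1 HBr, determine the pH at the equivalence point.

4.56

n(N2H4) = 0.2369 x 0.02985 = 0.007071 mol; V(HBr) at equivalence = 0.007071/0.1633 = 0.04330 L.
At equivalence the base is fully converted to N2H5+; total volume = 0.07315 L, so [N2H5+] = 0.007071/0.07315 = 0.09667 M.
Ka(N2H5+) = Kw/Kb = 1.0e-14 / 1.3 x 10^-6 = 7.69e-9.
[H^+] = sqrt(Ka x [N2H5+]) = sqrt(7.69e-9 x 0.09667) = 2.73e-5 M.
pH = -log(2.73e-5) = 4.56.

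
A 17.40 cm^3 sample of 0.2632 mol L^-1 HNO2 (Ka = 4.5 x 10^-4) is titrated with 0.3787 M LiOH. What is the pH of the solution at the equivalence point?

8.27

n(HNO2) = 0.2632 x 0.01740 = 0.004580 mol; V(LiOH) at equivalence = 0.004580/0.3787 = 0.01209 L.
At equivalence all the acid is converted to NO2-; total volume = 0.01740 + 0.01209 = 0.02949 L, so [NO2-] = 0.004580/0.02949 = 0.1553 M.
Kb = Kw/Ka = 1.0e-14 / 4.5 x 10^-4 = 2.22e-11.
[OH^-] = sqrt(Kb x [NO2-]) = sqrt(2.22e-11 x 0.1553) = 1.86e-6 M.
pOH = 5.73, so pH = 14.00 - 5.73 = 8.27.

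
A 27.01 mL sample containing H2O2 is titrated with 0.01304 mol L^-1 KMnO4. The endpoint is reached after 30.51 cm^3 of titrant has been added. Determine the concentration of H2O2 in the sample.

0.0368 M

n(KMnO4) = 0.01304 x 0.03051 = 0.0003979 mol.
From the balanced equation, 2 mol KMnO4 reacts with 5 mol H2O2, so n(H2O2) = 0.0003979 x 5/2 = 0.0009946 mol.
[H2O2] = 0.0009946 / 0.02701 L = 0.0368 M.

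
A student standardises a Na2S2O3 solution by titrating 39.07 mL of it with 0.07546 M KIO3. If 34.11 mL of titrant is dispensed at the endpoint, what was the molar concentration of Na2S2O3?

0.395 M

n(KIO3) = 0.07546 x 0.03411 = 0.002574 mol.
From the balanced equation, 1 mol KIO3 reacts with 6 mol Na2S2O3, so n(Na2S2O3) = 0.002574 x 6/1 = 0.01544 mol.
[Na2S2O3] = 0.01544 / 0.03907 L = 0.395 M.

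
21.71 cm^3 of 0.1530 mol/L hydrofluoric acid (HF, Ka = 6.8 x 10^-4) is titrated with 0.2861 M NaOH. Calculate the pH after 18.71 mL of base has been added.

12.70

n(acid) = 0.1530 x 0.02171 = 0.003322 mol; n(NaOH) added = 0.2861 x 0.01871 = 0.005353 mol.
Base is in excess by 0.005353 - 0.003322 = 0.002031 mol in a total volume of 0.04042 L.
[OH^-] = 0.002031/0.04042 = 0.05025 M, so pOH = 1.30 and pH = 14.00 - 1.30 = 12.70.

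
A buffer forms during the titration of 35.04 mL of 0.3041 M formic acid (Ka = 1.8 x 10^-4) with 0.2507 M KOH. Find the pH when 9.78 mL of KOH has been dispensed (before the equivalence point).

3.22

Initial n(HCOOH) = 0.3041 x 0.03504 = 0.01066 mol.
n(KOH) added = 0.2507 x 0.009780 = 0.002452 mol, converting that many moles of HCOOH to HCOO-.
Remaining n(HCOOH) = 0.008204 mol; n(HCOO-) = 0.002452 mol.
By Henderson-Hasselbalch, pH = pKa + log([A^-]/[HA]) = 3.74 + log(0.002452/0.008204) = 3.74 + (-0.52) = 3.22.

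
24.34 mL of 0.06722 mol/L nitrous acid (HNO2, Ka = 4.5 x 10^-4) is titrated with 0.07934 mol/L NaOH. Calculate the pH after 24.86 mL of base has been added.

11.83

n(acid) = 0.06722 x 0.02434 = 0.001636 mol; n(NaOH) added = 0.07934 x 0.02486 = 0.001972 mol.
Base is in excess by 0.001972 - 0.001636 = 0.0003363 mol in a total volume of 0.04920 L.
[OH^-] = 0.0003363/0.04920 = 0.006835 M, so pOH = 2.17 and pH = 14.00 - 2.17 = 11.83.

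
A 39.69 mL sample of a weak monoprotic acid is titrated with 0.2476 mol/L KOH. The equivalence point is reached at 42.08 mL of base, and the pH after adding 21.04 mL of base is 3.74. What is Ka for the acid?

1.8 x 10^-4

21.04 mL is half of the equivalence volume, so this is the half-equivalence point where [HA] = [A^-].
At half-equivalence pH = pKa, so pKa = 3.74.
Ka = 10^(-3.74) = 1.8 x 10^-4.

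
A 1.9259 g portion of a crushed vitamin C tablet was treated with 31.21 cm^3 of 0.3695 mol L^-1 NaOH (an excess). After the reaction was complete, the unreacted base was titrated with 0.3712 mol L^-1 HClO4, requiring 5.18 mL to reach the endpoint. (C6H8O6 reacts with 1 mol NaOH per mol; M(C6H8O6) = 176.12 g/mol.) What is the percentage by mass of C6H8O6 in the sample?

87.9%

Total n(NaOH) added = 0.3695 x 0.03121 = 0.01153 mol.
n(HClO4) used = 0.3712 x 0.005180 = 0.001923 mol, which equals the excess n(NaOH).
So n(NaOH) consumed by the sample = 0.01153 - 0.001923 = 0.009609 mol.
n(C6H8O6) = 0.009609 / 1 = 0.009609 mol.
mass C6H8O6 = 0.009609 x 176.12 = 1.692 g, so %C6H8O6 = 1.692/1.9259 x 100 = 87.9%.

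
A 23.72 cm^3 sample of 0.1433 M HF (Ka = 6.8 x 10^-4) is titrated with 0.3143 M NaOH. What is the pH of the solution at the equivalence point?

n(HF) = 0.1433 x 0.02372 = 0.003399 mol; V(NaOH) at equivalence = 0.003399/0.3143 = 0.01081 L.
At equivalence all the acid is converted to F-; total volume = 0.02372 + 0.01081 = 0.03453 L, so [F-] = 0.003399/0.03453 = 0.09842 M.
Kb = Kw/Ka = 1.0e-14 / 6.8 x 10^-4 = 1.47e-11.
[OH^-] = sqrt(Kb x [F-]) = sqrt(1.47e-11 x 0.09842) = 1.20e-6 M.
pOH = 5.92, so pH = 14.00 - 5.92 = 8.08.

8.08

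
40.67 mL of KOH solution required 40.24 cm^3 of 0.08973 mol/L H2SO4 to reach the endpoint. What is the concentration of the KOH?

n(H2SO4) delivered = 0.08973 x 0.04024 = 0.003611 mol.
The reaction is 2 KOH + 1 H2SO4, so n(KOH) = 0.003611 x 2/1 = 0.007221 mol.
[KOH] = 0.007221 mol / 0.04067 L = 0.178 M.

0.178 M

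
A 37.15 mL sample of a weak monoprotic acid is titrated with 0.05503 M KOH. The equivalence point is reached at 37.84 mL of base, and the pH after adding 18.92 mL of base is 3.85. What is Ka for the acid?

18.92 mL is half of the equivalence volume, so this is the half-equivalence point where [HA] = [A^-].
At half-equivalence pH = pKa, so pKa = 3.85.
Ka = 10^(-3.85) = 1.4 x 10^-4.

1.4 x 10^-4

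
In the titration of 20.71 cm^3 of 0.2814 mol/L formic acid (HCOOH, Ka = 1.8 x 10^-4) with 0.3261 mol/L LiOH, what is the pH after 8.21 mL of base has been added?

Initial n(HCOOH) = 0.2814 x 0.02071 = 0.005828 mol.
n(LiOH) added = 0.3261 x 0.008210 = 0.002677 mol, converting that many moles of HCOOH to HCOO-.
Remaining n(HCOOH) = 0.003151 mol; n(HCOO-) = 0.002677 mol.
By Henderson-Hasselbalch, pH = pKa + log([A^-]/[HA]) = 3.74 + log(0.002677/0.003151) = 3.74 + (-0.07) = 3.67.

3.67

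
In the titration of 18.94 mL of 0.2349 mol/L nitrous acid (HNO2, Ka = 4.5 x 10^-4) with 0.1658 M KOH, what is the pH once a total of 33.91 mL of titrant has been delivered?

12.35

n(acid) = 0.2349 x 0.01894 = 0.004449 mol; n(KOH) added = 0.1658 x 0.03391 = 0.005622 mol.
Base is in excess by 0.005622 - 0.004449 = 0.001173 mol in a total volume of 0.05285 L.
[OH^-] = 0.001173/0.05285 = 0.02220 M, so pOH = 1.65 and pH = 14.00 - 1.65 = 12.35.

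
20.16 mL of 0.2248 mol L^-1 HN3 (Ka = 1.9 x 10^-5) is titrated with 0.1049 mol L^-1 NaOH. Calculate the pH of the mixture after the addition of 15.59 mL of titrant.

Initial n(HN3) = 0.2248 x 0.02016 = 0.004532 mol.
n(NaOH) added = 0.1049 x 0.01559 = 0.001635 mol, converting that many moles of HN3 to N3-.
Remaining n(HN3) = 0.002897 mol; n(N3-) = 0.001635 mol.
By Henderson-Hasselbalch, pH = pKa + log([A^-]/[HA]) = 4.72 + log(0.001635/0.002897) = 4.72 + (-0.25) = 4.47.

4.47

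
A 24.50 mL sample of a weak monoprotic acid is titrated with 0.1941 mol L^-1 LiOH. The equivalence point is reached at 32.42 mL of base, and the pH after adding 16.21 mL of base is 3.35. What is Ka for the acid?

4.5 x 10^-4

16.21 mL is half of the equivalence volume, so this is the half-equivalence point where [HA] = [A^-].
At half-equivalence pH = pKa, so pKa = 3.35.
Ka = 10^(-3.35) = 4.5 x 10^-4.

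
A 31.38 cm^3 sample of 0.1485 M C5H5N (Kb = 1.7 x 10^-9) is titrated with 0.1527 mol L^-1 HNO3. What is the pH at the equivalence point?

3.18

n(C5H5N) = 0.1485 x 0.03138 = 0.004660 mol; V(HNO3) at equivalence = 0.004660/0.1527 = 0.03052 L.
At equivalence the base is fully converted to C5H5NH+; total volume = 0.06190 L, so [C5H5NH+] = 0.004660/0.06190 = 0.07529 M.
Ka(C5H5NH+) = Kw/Kb = 1.0e-14 / 1.7 x 10^-9 = 5.88e-6.
[H^+] = sqrt(Ka x [C5H5NH+]) = sqrt(5.88e-6 x 0.07529) = 0.000665 M.
pH = -log(0.000665) = 3.18.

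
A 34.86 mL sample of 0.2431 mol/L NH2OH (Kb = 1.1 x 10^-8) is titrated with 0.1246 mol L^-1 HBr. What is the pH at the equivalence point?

n(NH2OH) = 0.2431 x 0.03486 = 0.008474 mol; V(HBr) at equivalence = 0.008474/0.1246 = 0.06801 L.
At equivalence the base is fully converted to NH3OH+; total volume = 0.1029 L, so [NH3OH+] = 0.008474/0.1029 = 0.08238 M.
Ka(NH3OH+) = Kw/Kb = 1.0e-14 / 1.1 x 10^-8 = 9.09e-7.
[H^+] = sqrt(Ka x [NH3OH+]) = sqrt(9.09e-7 x 0.08238) = 0.000274 M.
pH = -log(0.000274) = 3.56.

3.56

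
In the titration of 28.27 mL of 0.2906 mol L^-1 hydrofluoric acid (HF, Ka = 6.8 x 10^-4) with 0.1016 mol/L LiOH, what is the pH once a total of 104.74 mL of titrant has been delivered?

n(acid) = 0.2906 x 0.02827 = 0.008215 mol; n(LiOH) added = 0.1016 x 0.1047 = 0.01064 mol.
Base is in excess by 0.01064 - 0.008215 = 0.002426 mol in a total volume of 0.1330 L.
[OH^-] = 0.002426/0.1330 = 0.01824 M, so pOH = 1.74 and pH = 14.00 - 1.74 = 12.26.

12.26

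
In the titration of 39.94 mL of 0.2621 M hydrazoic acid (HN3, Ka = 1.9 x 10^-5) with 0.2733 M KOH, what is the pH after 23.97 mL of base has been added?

4.94

Initial n(HN3) = 0.2621 x 0.03994 = 0.01047 mol.
n(KOH) added = 0.2733 x 0.02397 = 0.006551 mol, converting that many moles of HN3 to N3-.
Remaining n(HN3) = 0.003917 mol; n(N3-) = 0.006551 mol.
By Henderson-Hasselbalch, pH = pKa + log([A^-]/[HA]) = 4.72 + log(0.006551/0.003917) = 4.72 + (+0.22) = 4.94.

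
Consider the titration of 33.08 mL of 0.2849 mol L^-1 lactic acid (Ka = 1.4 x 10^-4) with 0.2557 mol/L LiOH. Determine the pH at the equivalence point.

n(HC3H5O3) = 0.2849 x 0.03308 = 0.009424 mol; V(LiOH) at equivalence = 0.009424/0.2557 = 0.03686 L.
At equivalence all the acid is converted to C3H5O3-; total volume = 0.03308 + 0.03686 = 0.06994 L, so [C3H5O3-] = 0.009424/0.06994 = 0.1348 M.
Kb = Kw/Ka = 1.0e-14 / 1.4 x 10^-4 = 7.14e-11.
[OH^-] = sqrt(Kb x [C3H5O3-]) = sqrt(7.14e-11 x 0.1348) = 3.10e-6 M.
pOH = 5.51, so pH = 14.00 - 5.51 = 8.49.

8.49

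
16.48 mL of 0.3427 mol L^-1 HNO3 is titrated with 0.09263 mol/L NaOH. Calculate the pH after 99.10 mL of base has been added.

12.49

n(acid) = 0.3427 x 0.01648 = 0.005648 mol; n(NaOH) added = 0.09263 x 0.09910 = 0.009180 mol.
Base is in excess by 0.009180 - 0.005648 = 0.003532 mol in a total volume of 0.1156 L.
[OH^-] = 0.003532/0.1156 = 0.03056 M, so pOH = 1.51 and pH = 14.00 - 1.51 = 12.49.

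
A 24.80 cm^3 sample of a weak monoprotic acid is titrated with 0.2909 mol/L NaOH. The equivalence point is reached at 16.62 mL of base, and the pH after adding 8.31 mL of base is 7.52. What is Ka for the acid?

8.31 mL is half of the equivalence volume, so this is the half-equivalence point where [HA] = [A^-].
At half-equivalence pH = pKa, so pKa = 7.52.
Ka = 10^(-7.52) = 3.0 x 10^-8.

3.0 x 10^-8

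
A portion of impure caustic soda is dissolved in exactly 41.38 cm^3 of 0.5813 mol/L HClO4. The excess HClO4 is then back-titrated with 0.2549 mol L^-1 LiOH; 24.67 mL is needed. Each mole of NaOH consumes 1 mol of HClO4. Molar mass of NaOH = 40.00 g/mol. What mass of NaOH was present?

Total n(HClO4) added = 0.5813 x 0.04138 = 0.02405 mol.
n(LiOH) used = 0.2549 x 0.02467 = 0.006288 mol, which equals the excess n(HClO4).
So n(HClO4) consumed by the sample = 0.02405 - 0.006288 = 0.01777 mol.
n(NaOH) = 0.01777 / 1 = 0.01777 mol.
mass = 0.01777 mol x 40.00 g/mol = 0.711 g.

0.711 g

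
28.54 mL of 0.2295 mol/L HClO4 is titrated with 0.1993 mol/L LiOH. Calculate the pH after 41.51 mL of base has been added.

12.39

n(acid) = 0.2295 x 0.02854 = 0.006550 mol; n(LiOH) added = 0.1993 x 0.04151 = 0.008273 mol.
Base is in excess by 0.008273 - 0.006550 = 0.001723 mol in a total volume of 0.07005 L.
[OH^-] = 0.001723/0.07005 = 0.02460 M, so pOH = 1.61 and pH = 14.00 - 1.61 = 12.39.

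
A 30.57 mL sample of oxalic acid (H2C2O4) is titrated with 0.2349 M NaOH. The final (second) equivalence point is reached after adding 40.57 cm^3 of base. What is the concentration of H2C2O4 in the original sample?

n(NaOH) = 0.2349 x 0.04057 = 0.009530 mol.
At the final (second) equivalence point, 2 mol OH^- react per mol H2C2O4, so n(H2C2O4) = 0.009530 / 2 = 0.004765 mol.
[H2C2O4] = 0.004765 / 0.03057 L = 0.156 M.

0.156 M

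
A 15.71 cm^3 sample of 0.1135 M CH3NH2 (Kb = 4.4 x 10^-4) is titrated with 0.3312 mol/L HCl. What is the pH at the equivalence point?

n(CH3NH2) = 0.1135 x 0.01571 = 0.001783 mol; V(HCl) at equivalence = 0.001783/0.3312 = 0.005384 L.
At equivalence the base is fully converted to CH3NH3+; total volume = 0.02109 L, so [CH3NH3+] = 0.001783/0.02109 = 0.08453 M.
Ka(CH3NH3+) = Kw/Kb = 1.0e-14 / 4.4 x 10^-4 = 2.27e-11.
[H^+] = sqrt(Ka x [CH3NH3+]) = sqrt(2.27e-11 x 0.08453) = 1.39e-6 M.
pH = -log(1.39e-6) = 5.86.

5.86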